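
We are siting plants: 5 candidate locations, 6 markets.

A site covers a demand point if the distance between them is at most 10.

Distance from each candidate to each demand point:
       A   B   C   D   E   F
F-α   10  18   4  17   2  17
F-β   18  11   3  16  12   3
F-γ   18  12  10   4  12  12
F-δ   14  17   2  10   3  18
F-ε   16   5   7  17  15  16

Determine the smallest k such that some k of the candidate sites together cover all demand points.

4

Coverage sets (demand points within 10 of each site):
  F-α: {A, C, E}
  F-β: {C, F}
  F-γ: {C, D}
  F-δ: {C, D, E}
  F-ε: {B, C}
No 3 sites suffice: every size-3 union leaves at least one demand point uncovered.
But {F-α, F-β, F-γ, F-ε} covers everything, so the minimum is 4.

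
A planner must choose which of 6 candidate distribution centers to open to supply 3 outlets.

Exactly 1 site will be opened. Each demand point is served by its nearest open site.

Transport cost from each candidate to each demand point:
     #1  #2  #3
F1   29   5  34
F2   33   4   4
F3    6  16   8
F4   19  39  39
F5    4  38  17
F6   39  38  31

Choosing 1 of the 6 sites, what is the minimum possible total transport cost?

30

Open {F3}.
  #1→F3 6, #2→F3 16, #3→F3 8  ⇒ total 30.
Compare {F2}: total 41.
Compare {F5}: total 59.
No size-1 selection does better; minimum is 30.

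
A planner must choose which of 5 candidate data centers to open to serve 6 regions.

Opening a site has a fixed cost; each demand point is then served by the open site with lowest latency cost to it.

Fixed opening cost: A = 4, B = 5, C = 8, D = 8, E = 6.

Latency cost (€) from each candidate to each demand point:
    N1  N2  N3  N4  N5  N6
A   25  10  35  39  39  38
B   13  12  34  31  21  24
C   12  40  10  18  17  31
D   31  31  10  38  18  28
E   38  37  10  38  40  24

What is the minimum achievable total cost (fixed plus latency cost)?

106

Open {B, C}: assign each demand point to its cheapest open site.
  N1→C 12, N2→B 12, N3→C 10, N4→C 18, N5→C 17, N6→B 24
  latency cost 93, fixed 13 → total 106.
Compare {A, B, C}: latency cost 91 + fixed 17 = 108.
Compare {A, C, E}: latency cost 91 + fixed 18 = 109.
Compare {A, C}: latency cost 98 + fixed 12 = 110.
All other subsets cost ≥ 108. Minimum total cost: 106.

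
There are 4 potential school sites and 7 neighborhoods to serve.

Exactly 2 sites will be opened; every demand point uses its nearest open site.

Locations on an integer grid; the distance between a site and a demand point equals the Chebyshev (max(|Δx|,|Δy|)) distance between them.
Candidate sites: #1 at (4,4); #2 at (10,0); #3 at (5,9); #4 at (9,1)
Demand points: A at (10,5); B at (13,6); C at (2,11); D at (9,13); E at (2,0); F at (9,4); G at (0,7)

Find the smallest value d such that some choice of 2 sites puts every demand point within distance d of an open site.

Open {#3, #4}.
  Farthest demand point is E at distance 7 (to #4); all others are ≤ 7.
With {#1, #3} the worst case is 8.
With {#2, #3} the worst case is 8.
No size-2 selection achieves below 7.

7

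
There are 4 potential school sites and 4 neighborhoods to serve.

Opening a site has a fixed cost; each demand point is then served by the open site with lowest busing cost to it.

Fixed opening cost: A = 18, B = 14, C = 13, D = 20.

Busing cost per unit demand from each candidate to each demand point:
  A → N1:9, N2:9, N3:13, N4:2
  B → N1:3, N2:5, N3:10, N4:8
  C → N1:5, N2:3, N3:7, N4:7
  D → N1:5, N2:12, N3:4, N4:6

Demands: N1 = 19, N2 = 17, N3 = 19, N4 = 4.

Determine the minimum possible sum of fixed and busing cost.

255

Open {B, C, D}: assign each demand point to its cheapest open site.
  N1→B 19×3=57, N2→C 17×3=51, N3→D 19×4=76, N4→D 4×6=24
  busing cost 208, fixed 47 → total 255.
Compare {A, B, C, D}: busing cost 192 + fixed 65 = 257.
Compare {B, D}: busing cost 242 + fixed 34 = 276.
Compare {A, B, D}: busing cost 226 + fixed 52 = 278.
All other subsets cost ≥ 257. Minimum total cost: 255.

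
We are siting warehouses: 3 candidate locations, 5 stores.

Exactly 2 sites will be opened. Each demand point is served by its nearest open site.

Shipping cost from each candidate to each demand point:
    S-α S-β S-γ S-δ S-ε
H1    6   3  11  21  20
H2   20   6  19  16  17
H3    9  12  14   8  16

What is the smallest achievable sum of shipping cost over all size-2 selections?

Open {H1, H3}.
  S-α→H1 6, S-β→H1 3, S-γ→H1 11, S-δ→H3 8, S-ε→H3 16  ⇒ total 44.
Compare {H1, H2}: total 53.
Compare {H2, H3}: total 53.

44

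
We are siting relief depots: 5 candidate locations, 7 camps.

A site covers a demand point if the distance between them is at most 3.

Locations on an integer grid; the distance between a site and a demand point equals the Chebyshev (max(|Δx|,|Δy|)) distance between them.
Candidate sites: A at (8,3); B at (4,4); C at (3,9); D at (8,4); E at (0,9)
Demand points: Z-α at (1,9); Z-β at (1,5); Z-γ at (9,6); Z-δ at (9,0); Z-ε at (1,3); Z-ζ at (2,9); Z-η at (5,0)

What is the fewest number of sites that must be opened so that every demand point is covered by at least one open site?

3

Coverage sets (demand points within 3 of each site):
  A: {Z-γ, Z-δ, Z-η}
  B: {Z-β, Z-ε}
  C: {Z-α, Z-ζ}
  D: {Z-γ}
  E: {Z-α, Z-ζ}
No 2 sites suffice: every size-2 union leaves at least one demand point uncovered.
But {A, B, C} covers everything, so the minimum is 3.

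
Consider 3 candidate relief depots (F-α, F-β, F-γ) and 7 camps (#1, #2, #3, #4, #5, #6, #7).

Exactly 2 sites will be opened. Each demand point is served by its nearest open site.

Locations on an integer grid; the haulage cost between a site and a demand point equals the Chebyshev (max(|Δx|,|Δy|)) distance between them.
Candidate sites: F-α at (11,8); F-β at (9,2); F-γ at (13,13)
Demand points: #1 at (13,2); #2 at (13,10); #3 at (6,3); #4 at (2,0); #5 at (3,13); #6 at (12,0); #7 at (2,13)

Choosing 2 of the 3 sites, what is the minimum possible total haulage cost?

36

Open {F-α, F-β}.
  #1→F-β 4, #2→F-α 2, #3→F-β 3, #4→F-β 7, #5→F-α 8, #6→F-β 3, #7→F-α 9  ⇒ total 36.
Compare {F-β, F-γ}: total 41.
Compare {F-α, F-γ}: total 47.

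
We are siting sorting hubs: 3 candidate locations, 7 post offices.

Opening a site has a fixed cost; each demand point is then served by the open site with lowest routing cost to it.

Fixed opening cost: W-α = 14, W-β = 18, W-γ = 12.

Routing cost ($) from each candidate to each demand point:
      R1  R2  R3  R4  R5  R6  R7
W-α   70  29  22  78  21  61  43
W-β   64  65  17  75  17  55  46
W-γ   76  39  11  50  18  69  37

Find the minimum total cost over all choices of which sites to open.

302

Open {W-α, W-γ}: assign each demand point to its cheapest open site.
  R1→W-α 70, R2→W-α 29, R3→W-γ 11, R4→W-γ 50, R5→W-γ 18, R6→W-α 61, R7→W-γ 37
  routing cost 276, fixed 26 → total 302.
Compare {W-β, W-γ}: routing cost 273 + fixed 30 = 303.
Compare {W-α, W-β, W-γ}: routing cost 263 + fixed 44 = 307.
Compare {W-γ}: routing cost 300 + fixed 12 = 312.
All other subsets cost ≥ 303. Minimum total cost: 302.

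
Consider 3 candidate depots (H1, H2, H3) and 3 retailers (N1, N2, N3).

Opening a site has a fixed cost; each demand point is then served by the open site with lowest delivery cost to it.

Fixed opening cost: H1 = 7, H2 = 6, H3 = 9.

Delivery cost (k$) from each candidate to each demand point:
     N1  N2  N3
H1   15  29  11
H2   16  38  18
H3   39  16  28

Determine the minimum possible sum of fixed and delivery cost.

58

Open {H1, H3}: assign each demand point to its cheapest open site.
  N1→H1 15, N2→H3 16, N3→H1 11
  delivery cost 42, fixed 16 → total 58.
Compare {H1}: delivery cost 55 + fixed 7 = 62.
Compare {H1, H2, H3}: delivery cost 42 + fixed 22 = 64.
Compare {H2, H3}: delivery cost 50 + fixed 15 = 65.
All other subsets cost ≥ 62. Minimum total cost: 58.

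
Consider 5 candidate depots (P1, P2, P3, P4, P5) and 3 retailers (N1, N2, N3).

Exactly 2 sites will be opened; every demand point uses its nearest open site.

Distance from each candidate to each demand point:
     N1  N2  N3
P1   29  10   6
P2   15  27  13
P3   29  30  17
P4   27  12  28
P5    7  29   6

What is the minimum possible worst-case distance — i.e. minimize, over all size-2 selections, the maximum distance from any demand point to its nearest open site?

10

Open {P1, P5}.
  Farthest demand point is N2 at distance 10 (to P1); all others are ≤ 10.
With {P4, P5} the worst case is 12.
With {P1, P2} the worst case is 15.
No size-2 selection achieves below 10.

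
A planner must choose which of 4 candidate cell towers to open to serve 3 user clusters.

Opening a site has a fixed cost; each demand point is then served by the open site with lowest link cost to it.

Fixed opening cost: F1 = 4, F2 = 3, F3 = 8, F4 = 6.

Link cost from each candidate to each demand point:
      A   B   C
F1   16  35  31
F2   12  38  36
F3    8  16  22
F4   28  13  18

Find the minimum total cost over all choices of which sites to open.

Open {F2, F4}: assign each demand point to its cheapest open site.
  A→F2 12, B→F4 13, C→F4 18
  link cost 43, fixed 9 → total 52.
Compare {F3, F4}: link cost 39 + fixed 14 = 53.
Compare {F3}: link cost 46 + fixed 8 = 54.
Compare {F1, F2, F4}: link cost 43 + fixed 13 = 56.
All other subsets cost ≥ 53. Minimum total cost: 52.

52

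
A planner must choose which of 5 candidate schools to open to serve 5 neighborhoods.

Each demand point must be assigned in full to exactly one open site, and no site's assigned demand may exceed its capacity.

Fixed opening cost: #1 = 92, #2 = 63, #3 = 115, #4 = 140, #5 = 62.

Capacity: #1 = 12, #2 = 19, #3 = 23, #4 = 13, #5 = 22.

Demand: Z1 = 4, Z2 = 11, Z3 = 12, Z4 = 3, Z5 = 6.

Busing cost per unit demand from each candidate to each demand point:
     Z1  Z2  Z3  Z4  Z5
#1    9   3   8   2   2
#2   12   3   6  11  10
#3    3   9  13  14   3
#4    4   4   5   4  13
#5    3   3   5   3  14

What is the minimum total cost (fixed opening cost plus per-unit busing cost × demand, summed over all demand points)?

299

Open {#2, #5}; cheapest assignment that respects the capacities:
  #2 (cap 19, load 17): Z2, Z5 — cost 11×3 + 6×10 = 93
  #5 (cap 22, load 19): Z1, Z3, Z4 — cost 4×3 + 12×5 + 3×3 = 81
  Shipping 174, fixed 125 → total 299.
  Any other capacity-feasible assignment to {#2, #5} ships for at least 174.
Compare {#1, #2, #5}: its best feasible assignment gives total 340.
Compare {#2, #3, #5}: its best feasible assignment gives total 372.
Every other set of open sites that can feasibly serve all demand totals ≥ 340 even under its best assignment. Minimum: 299.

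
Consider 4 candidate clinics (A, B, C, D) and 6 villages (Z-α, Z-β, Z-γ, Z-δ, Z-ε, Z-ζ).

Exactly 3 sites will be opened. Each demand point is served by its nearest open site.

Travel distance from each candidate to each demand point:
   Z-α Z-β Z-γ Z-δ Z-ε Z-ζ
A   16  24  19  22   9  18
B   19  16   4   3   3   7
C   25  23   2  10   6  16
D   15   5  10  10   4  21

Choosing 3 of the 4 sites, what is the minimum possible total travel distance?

Open {B, C, D}.
  Z-α→D 15, Z-β→D 5, Z-γ→C 2, Z-δ→B 3, Z-ε→B 3, Z-ζ→B 7  ⇒ total 35.
Compare {A, B, D}: total 37.
Compare {A, B, C}: total 47.
No size-3 selection does better; minimum is 35.

35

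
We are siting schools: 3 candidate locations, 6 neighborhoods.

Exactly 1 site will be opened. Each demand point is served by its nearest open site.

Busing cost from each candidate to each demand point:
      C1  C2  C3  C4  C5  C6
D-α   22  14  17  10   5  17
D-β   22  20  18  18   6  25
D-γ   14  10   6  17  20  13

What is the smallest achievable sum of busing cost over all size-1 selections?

80

Open {D-γ}.
  C1→D-γ 14, C2→D-γ 10, C3→D-γ 6, C4→D-γ 17, C5→D-γ 20, C6→D-γ 13  ⇒ total 80.
Compare {D-α}: total 85.
Compare {D-β}: total 109.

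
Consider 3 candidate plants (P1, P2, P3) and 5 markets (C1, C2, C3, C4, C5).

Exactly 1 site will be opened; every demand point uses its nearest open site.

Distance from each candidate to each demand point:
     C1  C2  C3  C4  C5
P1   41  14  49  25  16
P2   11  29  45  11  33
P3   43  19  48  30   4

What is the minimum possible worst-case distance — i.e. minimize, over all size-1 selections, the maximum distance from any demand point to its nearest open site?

45

Open {P2}.
  Farthest demand point is C3 at distance 45 (to P2); all others are ≤ 45.
With {P3} the worst case is 48.
With {P1} the worst case is 49.
No size-1 selection achieves below 45.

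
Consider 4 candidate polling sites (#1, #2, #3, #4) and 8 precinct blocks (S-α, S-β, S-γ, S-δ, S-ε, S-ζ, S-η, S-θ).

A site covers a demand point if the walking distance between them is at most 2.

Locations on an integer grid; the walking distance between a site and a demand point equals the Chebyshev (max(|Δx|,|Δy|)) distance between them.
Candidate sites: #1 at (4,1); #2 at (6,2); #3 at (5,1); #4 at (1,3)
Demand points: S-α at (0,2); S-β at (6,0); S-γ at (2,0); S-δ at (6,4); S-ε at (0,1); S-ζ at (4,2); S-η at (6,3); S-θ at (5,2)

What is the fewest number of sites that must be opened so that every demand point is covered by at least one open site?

3

Coverage sets (demand points within 2 of each site):
  #1: {S-β, S-γ, S-ζ, S-η, S-θ}
  #2: {S-β, S-δ, S-ζ, S-η, S-θ}
  #3: {S-β, S-ζ, S-η, S-θ}
  #4: {S-α, S-ε}
No 2 sites suffice: every size-2 union leaves at least one demand point uncovered.
But {#1, #2, #4} covers everything, so the minimum is 3.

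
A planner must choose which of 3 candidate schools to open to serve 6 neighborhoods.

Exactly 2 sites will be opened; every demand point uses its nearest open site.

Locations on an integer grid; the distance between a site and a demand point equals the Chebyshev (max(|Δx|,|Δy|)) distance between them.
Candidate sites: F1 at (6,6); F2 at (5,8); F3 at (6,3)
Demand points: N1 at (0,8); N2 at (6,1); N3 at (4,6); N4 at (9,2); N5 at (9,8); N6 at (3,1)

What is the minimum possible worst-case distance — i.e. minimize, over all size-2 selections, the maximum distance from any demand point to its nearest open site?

5

Open {F1, F2}.
  Farthest demand point is N1 at distance 5 (to F2); all others are ≤ 5.
With {F2, F3} the worst case is 5.
With {F1, F3} the worst case is 6.
No size-2 selection achieves below 5.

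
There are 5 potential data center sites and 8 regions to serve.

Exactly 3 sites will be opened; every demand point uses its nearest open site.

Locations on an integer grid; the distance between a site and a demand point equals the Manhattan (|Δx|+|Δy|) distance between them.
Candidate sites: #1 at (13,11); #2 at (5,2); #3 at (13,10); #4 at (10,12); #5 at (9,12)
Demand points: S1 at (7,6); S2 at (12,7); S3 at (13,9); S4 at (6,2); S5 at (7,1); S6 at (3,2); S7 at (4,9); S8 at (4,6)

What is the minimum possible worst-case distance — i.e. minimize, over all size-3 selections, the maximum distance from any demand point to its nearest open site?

Open {#1, #2, #3}.
  Farthest demand point is S7 at distance 8 (to #2); all others are ≤ 8.
With {#1, #2, #4} the worst case is 8.
With {#1, #2, #5} the worst case is 8.
No size-3 selection achieves below 8.

8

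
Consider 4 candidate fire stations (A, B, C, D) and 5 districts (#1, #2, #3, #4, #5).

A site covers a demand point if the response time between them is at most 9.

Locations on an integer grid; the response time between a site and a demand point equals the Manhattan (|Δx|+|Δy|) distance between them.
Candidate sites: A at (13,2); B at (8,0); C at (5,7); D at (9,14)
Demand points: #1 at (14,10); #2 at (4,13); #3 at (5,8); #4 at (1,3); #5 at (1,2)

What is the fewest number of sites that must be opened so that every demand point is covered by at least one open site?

2

Coverage sets (demand points within 9 of each site):
  A: {#1}
  B: {#5}
  C: {#2, #3, #4, #5}
  D: {#1, #2}
No single site covers all 5 demand points.
But {A, C} covers everything, so the minimum is 2.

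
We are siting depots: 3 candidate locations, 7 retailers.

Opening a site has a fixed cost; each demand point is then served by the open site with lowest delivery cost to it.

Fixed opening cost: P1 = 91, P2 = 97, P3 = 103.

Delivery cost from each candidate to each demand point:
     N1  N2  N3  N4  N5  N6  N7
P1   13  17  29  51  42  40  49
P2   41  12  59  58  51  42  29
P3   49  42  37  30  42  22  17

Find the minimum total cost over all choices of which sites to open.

332

Open {P1}: assign each demand point to its cheapest open site.
  N1→P1 13, N2→P1 17, N3→P1 29, N4→P1 51, N5→P1 42, N6→P1 40, N7→P1 49
  delivery cost 241, fixed 91 → total 332.
Compare {P3}: delivery cost 239 + fixed 103 = 342.
Compare {P1, P3}: delivery cost 170 + fixed 194 = 364.
Compare {P2}: delivery cost 292 + fixed 97 = 389.
All other subsets cost ≥ 342. Minimum total cost: 332.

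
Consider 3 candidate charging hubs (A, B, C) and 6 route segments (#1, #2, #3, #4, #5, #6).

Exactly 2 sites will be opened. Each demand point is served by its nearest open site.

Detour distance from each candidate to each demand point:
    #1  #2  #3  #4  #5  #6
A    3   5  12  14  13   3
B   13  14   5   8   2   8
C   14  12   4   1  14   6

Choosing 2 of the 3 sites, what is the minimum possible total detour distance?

Open {A, B}.
  #1→A 3, #2→A 5, #3→B 5, #4→B 8, #5→B 2, #6→A 3  ⇒ total 26.
Compare {A, C}: total 29.
Compare {B, C}: total 38.

26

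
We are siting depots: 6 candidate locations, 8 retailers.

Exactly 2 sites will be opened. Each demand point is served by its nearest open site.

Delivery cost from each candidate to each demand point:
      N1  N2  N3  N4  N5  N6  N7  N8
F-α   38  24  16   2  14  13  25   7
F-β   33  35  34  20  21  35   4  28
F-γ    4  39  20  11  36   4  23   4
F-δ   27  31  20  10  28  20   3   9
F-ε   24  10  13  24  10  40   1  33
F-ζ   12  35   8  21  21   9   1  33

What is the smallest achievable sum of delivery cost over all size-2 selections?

Open {F-γ, F-ε}.
  N1→F-γ 4, N2→F-ε 10, N3→F-ε 13, N4→F-γ 11, N5→F-ε 10, N6→F-γ 4, N7→F-ε 1, N8→F-γ 4  ⇒ total 57.
Compare {F-α, F-ζ}: total 77.
Compare {F-α, F-ε}: total 80.
No size-2 selection does better; minimum is 57.

57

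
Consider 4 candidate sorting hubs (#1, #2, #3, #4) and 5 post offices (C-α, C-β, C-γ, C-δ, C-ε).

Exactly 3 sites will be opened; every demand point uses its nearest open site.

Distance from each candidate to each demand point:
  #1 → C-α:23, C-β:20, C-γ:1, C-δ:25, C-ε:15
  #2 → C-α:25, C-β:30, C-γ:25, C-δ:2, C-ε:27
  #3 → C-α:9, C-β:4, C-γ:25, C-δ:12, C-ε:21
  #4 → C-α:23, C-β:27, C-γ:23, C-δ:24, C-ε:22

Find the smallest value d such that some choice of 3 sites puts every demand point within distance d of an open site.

15

Open {#1, #2, #3}.
  Farthest demand point is C-ε at distance 15 (to #1); all others are ≤ 15.
With {#1, #3, #4} the worst case is 15.
With {#1, #2, #4} the worst case is 23.
No size-3 selection achieves below 15.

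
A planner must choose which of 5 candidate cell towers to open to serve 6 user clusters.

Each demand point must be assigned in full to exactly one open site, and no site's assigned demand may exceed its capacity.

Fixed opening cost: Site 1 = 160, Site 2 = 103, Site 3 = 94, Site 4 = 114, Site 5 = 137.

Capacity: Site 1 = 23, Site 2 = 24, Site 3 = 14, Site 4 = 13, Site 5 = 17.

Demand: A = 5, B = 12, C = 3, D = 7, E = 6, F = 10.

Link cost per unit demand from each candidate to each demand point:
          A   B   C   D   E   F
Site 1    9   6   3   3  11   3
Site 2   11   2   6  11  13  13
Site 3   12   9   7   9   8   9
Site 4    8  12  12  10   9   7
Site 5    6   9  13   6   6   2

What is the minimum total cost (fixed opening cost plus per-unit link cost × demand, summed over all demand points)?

Open {Site 1, Site 2}; cheapest assignment that respects the capacities:
  Site 1 (cap 23, load 23): D, E, F — cost 7×3 + 6×11 + 10×3 = 117
  Site 2 (cap 24, load 20): A, B, C — cost 5×11 + 12×2 + 3×6 = 97
  Shipping 214, fixed 263 → total 477.
  Any other capacity-feasible assignment to {Site 1, Site 2} ships for at least 214.
Compare {Site 2, Site 3, Site 5}: its best feasible assignment gives total 537.
Compare {Site 1, Site 2, Site 3}: its best feasible assignment gives total 543.
Every other set of open sites that can feasibly serve all demand totals ≥ 537 even under its best assignment. Minimum: 477.

477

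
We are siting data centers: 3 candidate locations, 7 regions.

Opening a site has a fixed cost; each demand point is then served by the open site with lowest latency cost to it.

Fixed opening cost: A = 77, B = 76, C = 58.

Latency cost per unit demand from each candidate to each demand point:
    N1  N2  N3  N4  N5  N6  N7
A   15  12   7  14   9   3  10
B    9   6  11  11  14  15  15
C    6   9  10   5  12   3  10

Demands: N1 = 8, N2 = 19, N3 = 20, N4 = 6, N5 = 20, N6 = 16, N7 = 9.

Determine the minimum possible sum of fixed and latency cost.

Open {A, C}: assign each demand point to its cheapest open site.
  N1→C 8×6=48, N2→C 19×9=171, N3→A 20×7=140, N4→C 6×5=30, N5→A 20×9=180, N6→A 16×3=48, N7→A 9×10=90
  latency cost 707, fixed 135 → total 842.
Compare {A, B, C}: latency cost 650 + fixed 211 = 861.
Compare {A, B}: latency cost 710 + fixed 153 = 863.
Compare {C}: latency cost 827 + fixed 58 = 885.
All other subsets cost ≥ 861. Minimum total cost: 842.

842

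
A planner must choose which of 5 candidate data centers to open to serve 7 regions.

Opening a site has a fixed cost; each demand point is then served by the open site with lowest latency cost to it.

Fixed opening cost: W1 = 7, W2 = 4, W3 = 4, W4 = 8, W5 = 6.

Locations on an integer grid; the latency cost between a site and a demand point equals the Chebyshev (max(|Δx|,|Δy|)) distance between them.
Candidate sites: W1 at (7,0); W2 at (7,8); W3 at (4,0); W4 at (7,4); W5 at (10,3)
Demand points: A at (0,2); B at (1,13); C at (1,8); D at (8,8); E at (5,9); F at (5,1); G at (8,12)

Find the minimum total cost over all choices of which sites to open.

32

Open {W2, W3}: assign each demand point to its cheapest open site.
  A→W3 4, B→W2 6, C→W2 6, D→W2 1, E→W2 2, F→W3 1, G→W2 4
  latency cost 24, fixed 8 → total 32.
Compare {W2}: latency cost 33 + fixed 4 = 37.
Compare {W2, W3, W5}: latency cost 24 + fixed 14 = 38.
Compare {W1, W2}: latency cost 28 + fixed 11 = 39.
All other subsets cost ≥ 37. Minimum total cost: 32.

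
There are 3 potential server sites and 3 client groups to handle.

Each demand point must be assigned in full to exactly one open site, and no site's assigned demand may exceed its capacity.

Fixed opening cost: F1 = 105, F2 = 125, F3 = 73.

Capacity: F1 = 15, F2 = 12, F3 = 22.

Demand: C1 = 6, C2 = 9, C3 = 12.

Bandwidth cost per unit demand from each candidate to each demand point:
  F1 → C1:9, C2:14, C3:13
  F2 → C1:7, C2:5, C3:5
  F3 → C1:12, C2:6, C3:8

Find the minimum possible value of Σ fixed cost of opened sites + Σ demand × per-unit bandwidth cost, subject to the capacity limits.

Open {F1, F3}; cheapest assignment that respects the capacities:
  F1 (cap 15, load 6): C1 — cost 6×9 = 54
  F3 (cap 22, load 21): C2, C3 — cost 9×6 + 12×8 = 150
  Shipping 204, fixed 178 → total 382.
  Any other capacity-feasible assignment to {F1, F3} ships for at least 204.
Compare {F2, F3}: its best feasible assignment gives total 384.
Compare {F1, F2}: its best feasible assignment gives total 470.
Every other set of open sites that can feasibly serve all demand totals ≥ 384 even under its best assignment. Minimum: 382.

382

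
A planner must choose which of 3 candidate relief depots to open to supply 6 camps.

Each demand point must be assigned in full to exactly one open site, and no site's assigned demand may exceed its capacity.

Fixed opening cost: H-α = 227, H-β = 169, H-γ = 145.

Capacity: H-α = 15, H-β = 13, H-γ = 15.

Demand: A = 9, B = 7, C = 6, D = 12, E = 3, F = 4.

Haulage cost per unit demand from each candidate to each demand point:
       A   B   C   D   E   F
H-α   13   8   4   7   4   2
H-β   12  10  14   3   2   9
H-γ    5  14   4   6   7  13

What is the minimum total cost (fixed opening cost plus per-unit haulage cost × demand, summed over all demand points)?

722

Open {H-α, H-β, H-γ}; cheapest assignment that respects the capacities:
  H-α (cap 15, load 14): B, E, F — cost 7×8 + 3×4 + 4×2 = 76
  H-β (cap 13, load 12): D — cost 12×3 = 36
  H-γ (cap 15, load 15): A, C — cost 9×5 + 6×4 = 69
  Shipping 181, fixed 541 → total 722.
  Any other capacity-feasible assignment to {H-α, H-β, H-γ} ships for at least 181.
Total demand is 41 and no other set of sites has combined capacity ≥ 41, so {H-α, H-β, H-γ} is the only feasible choice of open sites. Minimum: 722.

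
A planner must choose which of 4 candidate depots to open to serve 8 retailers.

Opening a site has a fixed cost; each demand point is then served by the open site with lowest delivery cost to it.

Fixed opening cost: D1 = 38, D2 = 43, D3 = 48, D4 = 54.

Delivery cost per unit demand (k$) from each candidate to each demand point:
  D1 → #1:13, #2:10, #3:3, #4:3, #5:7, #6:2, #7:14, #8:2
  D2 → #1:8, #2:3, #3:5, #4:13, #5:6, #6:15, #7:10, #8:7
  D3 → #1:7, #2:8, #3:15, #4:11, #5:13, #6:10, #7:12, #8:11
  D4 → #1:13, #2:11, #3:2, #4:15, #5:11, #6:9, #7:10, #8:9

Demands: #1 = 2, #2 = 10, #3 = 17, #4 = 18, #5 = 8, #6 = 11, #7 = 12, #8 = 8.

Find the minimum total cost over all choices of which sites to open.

438

Open {D1, D2}: assign each demand point to its cheapest open site.
  #1→D2 2×8=16, #2→D2 10×3=30, #3→D1 17×3=51, #4→D1 18×3=54, #5→D2 8×6=48, #6→D1 11×2=22, #7→D2 12×10=120, #8→D1 8×2=16
  delivery cost 357, fixed 81 → total 438.
Compare {D1, D2, D4}: delivery cost 340 + fixed 135 = 475.
Compare {D1, D2, D3}: delivery cost 355 + fixed 129 = 484.
Compare {D1, D4}: delivery cost 428 + fixed 92 = 520.
All other subsets cost ≥ 475. Minimum total cost: 438.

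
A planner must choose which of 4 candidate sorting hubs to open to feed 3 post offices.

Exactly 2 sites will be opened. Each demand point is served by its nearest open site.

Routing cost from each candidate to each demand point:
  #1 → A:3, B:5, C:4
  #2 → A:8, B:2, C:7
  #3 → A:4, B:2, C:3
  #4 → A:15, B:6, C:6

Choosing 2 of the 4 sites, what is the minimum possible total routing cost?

Open {#1, #3}.
  A→#1 3, B→#3 2, C→#3 3  ⇒ total 8.
Compare {#1, #2}: total 9.
Compare {#2, #3}: total 9.
No size-2 selection does better; minimum is 8.

8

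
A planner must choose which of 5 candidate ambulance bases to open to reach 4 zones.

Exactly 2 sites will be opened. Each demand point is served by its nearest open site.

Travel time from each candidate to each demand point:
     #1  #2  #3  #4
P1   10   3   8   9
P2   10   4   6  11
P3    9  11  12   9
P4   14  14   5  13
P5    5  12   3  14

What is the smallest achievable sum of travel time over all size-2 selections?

Open {P1, P5}.
  #1→P5 5, #2→P1 3, #3→P5 3, #4→P1 9  ⇒ total 20.
Compare {P2, P5}: total 23.
Compare {P1, P4}: total 27.
No size-2 selection does better; minimum is 20.

20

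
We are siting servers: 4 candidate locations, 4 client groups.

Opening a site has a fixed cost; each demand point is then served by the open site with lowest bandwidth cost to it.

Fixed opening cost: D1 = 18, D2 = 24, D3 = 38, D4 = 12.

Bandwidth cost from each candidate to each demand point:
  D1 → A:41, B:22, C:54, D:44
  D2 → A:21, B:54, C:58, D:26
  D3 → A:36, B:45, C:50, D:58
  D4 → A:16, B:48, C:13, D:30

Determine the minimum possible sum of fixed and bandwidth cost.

111

Open {D1, D4}: assign each demand point to its cheapest open site.
  A→D4 16, B→D1 22, C→D4 13, D→D4 30
  bandwidth cost 81, fixed 30 → total 111.
Compare {D4}: bandwidth cost 107 + fixed 12 = 119.
Compare {D1, D2, D4}: bandwidth cost 77 + fixed 54 = 131.
Compare {D2, D4}: bandwidth cost 103 + fixed 36 = 139.
All other subsets cost ≥ 119. Minimum total cost: 111.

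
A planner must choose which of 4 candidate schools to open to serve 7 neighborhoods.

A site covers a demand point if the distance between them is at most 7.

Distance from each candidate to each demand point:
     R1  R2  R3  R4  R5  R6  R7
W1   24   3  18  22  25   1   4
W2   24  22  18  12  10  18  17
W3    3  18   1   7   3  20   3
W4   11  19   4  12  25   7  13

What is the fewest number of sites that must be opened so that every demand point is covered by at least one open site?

2

Coverage sets (demand points within 7 of each site):
  W1: {R2, R6, R7}
  W2: {}
  W3: {R1, R3, R4, R5, R7}
  W4: {R3, R6}
No single site covers all 7 demand points.
But {W1, W3} covers everything, so the minimum is 2.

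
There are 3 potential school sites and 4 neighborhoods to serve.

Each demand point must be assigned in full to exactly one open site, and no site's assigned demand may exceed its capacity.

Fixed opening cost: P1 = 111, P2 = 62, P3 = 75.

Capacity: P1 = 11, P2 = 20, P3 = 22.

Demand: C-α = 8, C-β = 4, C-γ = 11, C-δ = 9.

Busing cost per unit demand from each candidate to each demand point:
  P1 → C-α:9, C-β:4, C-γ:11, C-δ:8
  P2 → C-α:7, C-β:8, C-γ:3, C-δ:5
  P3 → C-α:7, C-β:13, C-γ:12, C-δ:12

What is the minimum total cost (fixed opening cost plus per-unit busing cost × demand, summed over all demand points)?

323

Open {P2, P3}; cheapest assignment that respects the capacities:
  P2 (cap 20, load 20): C-γ, C-δ — cost 11×3 + 9×5 = 78
  P3 (cap 22, load 12): C-α, C-β — cost 8×7 + 4×13 = 108
  Shipping 186, fixed 137 → total 323.
  Any other capacity-feasible assignment to {P2, P3} ships for at least 186.
Compare {P1, P2, P3}: its best feasible assignment gives total 398.
Compare {P1, P3}: its best feasible assignment gives total 523.
Every other set of open sites that can feasibly serve all demand totals ≥ 398 even under its best assignment. Minimum: 323.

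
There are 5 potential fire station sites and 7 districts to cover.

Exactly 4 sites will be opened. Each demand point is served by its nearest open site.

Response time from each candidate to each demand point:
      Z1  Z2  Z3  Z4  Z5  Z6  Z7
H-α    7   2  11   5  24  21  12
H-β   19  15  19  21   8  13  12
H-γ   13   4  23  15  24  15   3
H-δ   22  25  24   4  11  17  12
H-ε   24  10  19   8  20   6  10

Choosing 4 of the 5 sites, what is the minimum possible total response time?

42

Open {H-α, H-β, H-γ, H-ε}.
  Z1→H-α 7, Z2→H-α 2, Z3→H-α 11, Z4→H-α 5, Z5→H-β 8, Z6→H-ε 6, Z7→H-γ 3  ⇒ total 42.
Compare {H-α, H-γ, H-δ, H-ε}: total 44.
Compare {H-α, H-β, H-γ, H-δ}: total 48.
No size-4 selection does better; minimum is 42.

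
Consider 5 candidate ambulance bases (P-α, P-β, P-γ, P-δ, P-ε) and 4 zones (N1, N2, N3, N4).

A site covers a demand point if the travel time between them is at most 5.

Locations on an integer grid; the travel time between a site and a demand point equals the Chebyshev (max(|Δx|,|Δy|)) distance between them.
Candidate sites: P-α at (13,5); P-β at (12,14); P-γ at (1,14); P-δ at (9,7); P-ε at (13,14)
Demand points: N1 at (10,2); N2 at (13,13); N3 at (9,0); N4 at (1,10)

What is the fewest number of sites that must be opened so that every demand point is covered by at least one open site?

Coverage sets (demand points within 5 of each site):
  P-α: {N1, N3}
  P-β: {N2}
  P-γ: {N4}
  P-δ: {N1}
  P-ε: {N2}
No 2 sites suffice: every size-2 union leaves at least one demand point uncovered.
But {P-α, P-β, P-γ} covers everything, so the minimum is 3.

3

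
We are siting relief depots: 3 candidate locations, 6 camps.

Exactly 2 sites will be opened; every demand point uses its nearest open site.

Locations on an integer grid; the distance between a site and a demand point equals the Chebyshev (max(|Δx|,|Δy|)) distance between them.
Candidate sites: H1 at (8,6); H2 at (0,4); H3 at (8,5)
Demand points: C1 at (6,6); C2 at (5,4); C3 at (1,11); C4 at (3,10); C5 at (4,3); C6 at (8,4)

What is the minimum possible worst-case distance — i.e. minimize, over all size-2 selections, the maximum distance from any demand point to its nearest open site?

Open {H1, H2}.
  Farthest demand point is C3 at distance 7 (to H1); all others are ≤ 7.
With {H1, H3} the worst case is 7.
With {H2, H3} the worst case is 7.
No size-2 selection achieves below 7.

7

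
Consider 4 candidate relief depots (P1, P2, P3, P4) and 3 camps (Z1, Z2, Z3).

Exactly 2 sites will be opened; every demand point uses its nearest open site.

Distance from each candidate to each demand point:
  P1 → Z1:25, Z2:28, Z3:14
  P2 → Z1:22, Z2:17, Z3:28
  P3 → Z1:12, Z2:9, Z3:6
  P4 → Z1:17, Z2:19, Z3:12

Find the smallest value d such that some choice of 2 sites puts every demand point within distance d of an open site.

Open {P1, P3}.
  Farthest demand point is Z1 at distance 12 (to P3); all others are ≤ 12.
With {P2, P3} the worst case is 12.
With {P3, P4} the worst case is 12.
No size-2 selection achieves below 12.

12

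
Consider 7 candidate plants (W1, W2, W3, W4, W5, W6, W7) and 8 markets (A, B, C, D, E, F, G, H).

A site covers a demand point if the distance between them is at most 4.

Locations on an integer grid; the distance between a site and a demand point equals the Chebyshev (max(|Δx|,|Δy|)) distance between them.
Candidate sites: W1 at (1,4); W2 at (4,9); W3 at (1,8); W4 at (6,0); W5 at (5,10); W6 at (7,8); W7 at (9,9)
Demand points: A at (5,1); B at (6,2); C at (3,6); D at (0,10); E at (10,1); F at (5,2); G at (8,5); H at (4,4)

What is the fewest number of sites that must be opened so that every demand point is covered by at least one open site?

2

Coverage sets (demand points within 4 of each site):
  W1: {A, C, F, H}
  W2: {C, D, G}
  W3: {C, D, H}
  W4: {A, B, E, F, H}
  W5: {C}
  W6: {C, G, H}
  W7: {G}
No single site covers all 8 demand points.
But {W2, W4} covers everything, so the minimum is 2.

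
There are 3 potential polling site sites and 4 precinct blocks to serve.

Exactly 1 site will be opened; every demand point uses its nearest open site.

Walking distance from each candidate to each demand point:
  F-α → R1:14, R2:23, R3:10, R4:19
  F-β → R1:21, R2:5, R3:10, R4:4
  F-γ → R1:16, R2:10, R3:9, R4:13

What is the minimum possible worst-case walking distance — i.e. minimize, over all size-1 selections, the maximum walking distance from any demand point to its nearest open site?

16

Open {F-γ}.
  Farthest demand point is R1 at walking distance 16 (to F-γ); all others are ≤ 16.
With {F-β} the worst case is 21.
With {F-α} the worst case is 23.
No size-1 selection achieves below 16.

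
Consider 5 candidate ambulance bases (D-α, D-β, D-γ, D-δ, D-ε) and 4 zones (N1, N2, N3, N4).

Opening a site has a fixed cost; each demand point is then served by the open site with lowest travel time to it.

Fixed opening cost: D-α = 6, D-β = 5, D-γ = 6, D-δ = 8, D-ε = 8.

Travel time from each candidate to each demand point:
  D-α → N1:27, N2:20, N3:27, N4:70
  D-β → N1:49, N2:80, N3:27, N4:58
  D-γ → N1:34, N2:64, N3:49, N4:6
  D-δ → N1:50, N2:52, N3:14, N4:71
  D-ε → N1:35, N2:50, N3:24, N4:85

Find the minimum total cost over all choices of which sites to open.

Open {D-α, D-γ, D-δ}: assign each demand point to its cheapest open site.
  N1→D-α 27, N2→D-α 20, N3→D-δ 14, N4→D-γ 6
  travel time 67, fixed 20 → total 87.
Compare {D-α, D-γ}: travel time 80 + fixed 12 = 92.
Compare {D-α, D-β, D-γ, D-δ}: travel time 67 + fixed 25 = 92.
Compare {D-α, D-γ, D-δ, D-ε}: travel time 67 + fixed 28 = 95.
All other subsets cost ≥ 92. Minimum total cost: 87.

87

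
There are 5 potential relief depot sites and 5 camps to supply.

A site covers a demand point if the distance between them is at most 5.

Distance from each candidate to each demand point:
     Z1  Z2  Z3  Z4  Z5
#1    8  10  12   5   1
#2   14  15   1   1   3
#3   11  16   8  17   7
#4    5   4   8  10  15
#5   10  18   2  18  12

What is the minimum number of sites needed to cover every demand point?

Coverage sets (demand points within 5 of each site):
  #1: {Z4, Z5}
  #2: {Z3, Z4, Z5}
  #3: {}
  #4: {Z1, Z2}
  #5: {Z3}
No single site covers all 5 demand points.
But {#2, #4} covers everything, so the minimum is 2.

2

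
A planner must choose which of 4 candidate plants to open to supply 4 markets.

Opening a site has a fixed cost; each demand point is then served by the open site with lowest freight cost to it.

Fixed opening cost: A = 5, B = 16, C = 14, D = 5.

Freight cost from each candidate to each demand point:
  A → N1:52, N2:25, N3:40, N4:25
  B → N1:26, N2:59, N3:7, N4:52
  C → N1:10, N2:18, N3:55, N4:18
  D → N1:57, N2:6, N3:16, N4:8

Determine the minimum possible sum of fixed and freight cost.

59

Open {C, D}: assign each demand point to its cheapest open site.
  N1→C 10, N2→D 6, N3→D 16, N4→D 8
  freight cost 40, fixed 19 → total 59.
Compare {A, C, D}: freight cost 40 + fixed 24 = 64.
Compare {B, C, D}: freight cost 31 + fixed 35 = 66.
Compare {B, D}: freight cost 47 + fixed 21 = 68.
All other subsets cost ≥ 64. Minimum total cost: 59.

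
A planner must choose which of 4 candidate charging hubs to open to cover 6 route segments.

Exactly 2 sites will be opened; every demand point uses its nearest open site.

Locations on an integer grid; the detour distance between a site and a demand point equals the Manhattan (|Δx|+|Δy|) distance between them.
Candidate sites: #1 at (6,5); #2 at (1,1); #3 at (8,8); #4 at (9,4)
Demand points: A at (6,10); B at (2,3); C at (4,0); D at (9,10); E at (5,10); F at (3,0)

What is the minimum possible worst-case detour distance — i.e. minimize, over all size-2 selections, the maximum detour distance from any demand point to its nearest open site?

5

Open {#2, #3}.
  Farthest demand point is E at detour distance 5 (to #3); all others are ≤ 5.
With {#1, #2} the worst case is 8.
With {#1, #3} the worst case is 8.
No size-2 selection achieves below 5.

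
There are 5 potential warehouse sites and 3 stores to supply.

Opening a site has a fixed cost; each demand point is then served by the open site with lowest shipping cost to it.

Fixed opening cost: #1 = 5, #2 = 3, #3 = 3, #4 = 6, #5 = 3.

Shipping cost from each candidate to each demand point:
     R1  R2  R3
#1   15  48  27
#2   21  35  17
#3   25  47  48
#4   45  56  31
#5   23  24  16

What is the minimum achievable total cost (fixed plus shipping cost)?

63

Open {#1, #5}: assign each demand point to its cheapest open site.
  R1→#1 15, R2→#5 24, R3→#5 16
  shipping cost 55, fixed 8 → total 63.
Compare {#5}: shipping cost 63 + fixed 3 = 66.
Compare {#1, #2, #5}: shipping cost 55 + fixed 11 = 66.
Compare {#1, #3, #5}: shipping cost 55 + fixed 11 = 66.
All other subsets cost ≥ 66. Minimum total cost: 63.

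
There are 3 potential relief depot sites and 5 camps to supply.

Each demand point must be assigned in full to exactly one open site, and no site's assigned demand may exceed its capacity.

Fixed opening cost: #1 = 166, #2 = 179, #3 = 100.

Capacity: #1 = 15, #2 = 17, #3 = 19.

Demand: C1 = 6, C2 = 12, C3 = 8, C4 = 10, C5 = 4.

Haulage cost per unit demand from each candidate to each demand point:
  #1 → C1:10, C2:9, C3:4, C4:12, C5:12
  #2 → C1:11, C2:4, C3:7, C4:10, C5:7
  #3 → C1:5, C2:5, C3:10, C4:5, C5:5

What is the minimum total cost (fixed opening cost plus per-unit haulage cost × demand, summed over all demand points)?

Open {#1, #2, #3}; cheapest assignment that respects the capacities:
  #1 (cap 15, load 8): C3 — cost 8×4 = 32
  #2 (cap 17, load 16): C2, C5 — cost 12×4 + 4×7 = 76
  #3 (cap 19, load 16): C1, C4 — cost 6×5 + 10×5 = 80
  Shipping 188, fixed 445 → total 633.
  Any other capacity-feasible assignment to {#1, #2, #3} ships for at least 188.
Total demand is 40 and no other set of sites has combined capacity ≥ 40, so {#1, #2, #3} is the only feasible choice of open sites. Minimum: 633.

633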